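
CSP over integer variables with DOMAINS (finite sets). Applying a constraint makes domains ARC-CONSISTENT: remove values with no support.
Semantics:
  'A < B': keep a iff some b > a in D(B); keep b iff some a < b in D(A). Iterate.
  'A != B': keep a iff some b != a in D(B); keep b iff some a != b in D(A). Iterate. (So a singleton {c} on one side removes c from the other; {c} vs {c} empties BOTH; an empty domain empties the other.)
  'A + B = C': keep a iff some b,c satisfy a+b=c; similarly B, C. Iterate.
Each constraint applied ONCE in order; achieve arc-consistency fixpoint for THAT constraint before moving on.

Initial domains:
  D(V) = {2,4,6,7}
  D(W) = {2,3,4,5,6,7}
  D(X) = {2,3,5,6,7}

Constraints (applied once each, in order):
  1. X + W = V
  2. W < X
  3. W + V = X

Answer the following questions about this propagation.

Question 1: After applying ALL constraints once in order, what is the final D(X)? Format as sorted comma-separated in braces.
Answer: {}

Derivation:
Constraint 1 (X + W = V) on D(X)={2,3,5,6,7} D(W)={2,3,4,5,6,7} D(V)={2,4,6,7}: X {2,3,5,6,7}->{2,3,5}; W {2,3,4,5,6,7}->{2,3,4,5}; V {2,4,6,7}->{4,6,7}
Constraint 2 (W < X) on D(W)={2,3,4,5} D(X)={2,3,5}: W {2,3,4,5}->{2,3,4}; X {2,3,5}->{3,5}
Constraint 3 (W + V = X) on D(W)={2,3,4} D(V)={4,6,7} D(X)={3,5}: W {2,3,4}->{}; V {4,6,7}->{}; X {3,5}->{}
So after all 3 constraints: D(X) = {}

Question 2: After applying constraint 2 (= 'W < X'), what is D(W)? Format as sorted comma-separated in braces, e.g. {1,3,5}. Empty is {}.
Constraint 1 (X + W = V) on D(X)={2,3,5,6,7} D(W)={2,3,4,5,6,7} D(V)={2,4,6,7}: X {2,3,5,6,7}->{2,3,5}; W {2,3,4,5,6,7}->{2,3,4,5}; V {2,4,6,7}->{4,6,7}
Constraint 2 (W < X) on D(W)={2,3,4,5} D(X)={2,3,5}: W {2,3,4,5}->{2,3,4}; X {2,3,5}->{3,5}
So after constraint 2: D(W) = {2,3,4}

Answer: {2,3,4}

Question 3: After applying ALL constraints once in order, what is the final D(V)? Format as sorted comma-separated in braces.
Answer: {}

Derivation:
Constraint 1 (X + W = V) on D(X)={2,3,5,6,7} D(W)={2,3,4,5,6,7} D(V)={2,4,6,7}: X {2,3,5,6,7}->{2,3,5}; W {2,3,4,5,6,7}->{2,3,4,5}; V {2,4,6,7}->{4,6,7}
Constraint 2 (W < X) on D(W)={2,3,4,5} D(X)={2,3,5}: W {2,3,4,5}->{2,3,4}; X {2,3,5}->{3,5}
Constraint 3 (W + V = X) on D(W)={2,3,4} D(V)={4,6,7} D(X)={3,5}: W {2,3,4}->{}; V {4,6,7}->{}; X {3,5}->{}
So after all 3 constraints: D(V) = {}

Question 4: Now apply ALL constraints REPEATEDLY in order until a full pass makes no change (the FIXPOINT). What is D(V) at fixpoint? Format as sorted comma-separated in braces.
Answer: {}

Derivation:
pass 0 (initial): D(V)={2,4,6,7}
pass 1: V {2,4,6,7}->{}; W {2,3,4,5,6,7}->{}; X {2,3,5,6,7}->{}
pass 2: no change
Fixpoint after 2 passes: D(V) = {}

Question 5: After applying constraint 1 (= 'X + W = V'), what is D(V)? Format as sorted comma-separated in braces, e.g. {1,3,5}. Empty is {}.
Answer: {4,6,7}

Derivation:
Constraint 1 (X + W = V) on D(X)={2,3,5,6,7} D(W)={2,3,4,5,6,7} D(V)={2,4,6,7}: X {2,3,5,6,7}->{2,3,5}; W {2,3,4,5,6,7}->{2,3,4,5}; V {2,4,6,7}->{4,6,7}
So after constraint 1: D(V) = {4,6,7}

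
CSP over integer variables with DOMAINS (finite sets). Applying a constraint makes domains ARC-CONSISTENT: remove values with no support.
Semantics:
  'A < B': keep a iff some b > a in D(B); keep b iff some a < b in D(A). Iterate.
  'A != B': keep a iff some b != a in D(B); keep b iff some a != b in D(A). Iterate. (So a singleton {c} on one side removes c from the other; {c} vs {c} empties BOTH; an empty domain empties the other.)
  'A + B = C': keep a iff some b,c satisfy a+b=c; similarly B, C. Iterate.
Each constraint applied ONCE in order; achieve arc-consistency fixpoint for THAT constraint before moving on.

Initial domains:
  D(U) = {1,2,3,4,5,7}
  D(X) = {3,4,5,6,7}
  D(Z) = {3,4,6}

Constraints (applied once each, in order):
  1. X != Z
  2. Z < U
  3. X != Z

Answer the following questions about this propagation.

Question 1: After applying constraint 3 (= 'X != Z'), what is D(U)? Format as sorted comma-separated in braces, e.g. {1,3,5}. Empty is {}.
Constraint 1 (X != Z) on D(X)={3,4,5,6,7} D(Z)={3,4,6}: no change
Constraint 2 (Z < U) on D(Z)={3,4,6} D(U)={1,2,3,4,5,7}: U {1,2,3,4,5,7}->{4,5,7}
Constraint 3 (X != Z) on D(X)={3,4,5,6,7} D(Z)={3,4,6}: no change
So after constraint 3: D(U) = {4,5,7}

Answer: {4,5,7}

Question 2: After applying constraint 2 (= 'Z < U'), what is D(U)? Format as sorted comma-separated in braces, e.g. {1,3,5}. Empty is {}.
Constraint 1 (X != Z) on D(X)={3,4,5,6,7} D(Z)={3,4,6}: no change
Constraint 2 (Z < U) on D(Z)={3,4,6} D(U)={1,2,3,4,5,7}: U {1,2,3,4,5,7}->{4,5,7}
So after constraint 2: D(U) = {4,5,7}

Answer: {4,5,7}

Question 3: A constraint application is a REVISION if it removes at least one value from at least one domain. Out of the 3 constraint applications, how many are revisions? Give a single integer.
Constraint 1 (X != Z) on D(X)={3,4,5,6,7} D(Z)={3,4,6}: no change => not a revision
Constraint 2 (Z < U) on D(Z)={3,4,6} D(U)={1,2,3,4,5,7}: U {1,2,3,4,5,7}->{4,5,7} => REVISION
Constraint 3 (X != Z) on D(X)={3,4,5,6,7} D(Z)={3,4,6}: no change => not a revision
Total revisions = 1

Answer: 1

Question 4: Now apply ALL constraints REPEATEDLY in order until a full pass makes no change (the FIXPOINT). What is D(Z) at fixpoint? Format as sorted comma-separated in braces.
Answer: {3,4,6}

Derivation:
pass 0 (initial): D(Z)={3,4,6}
pass 1: U {1,2,3,4,5,7}->{4,5,7}
pass 2: no change
Fixpoint after 2 passes: D(Z) = {3,4,6}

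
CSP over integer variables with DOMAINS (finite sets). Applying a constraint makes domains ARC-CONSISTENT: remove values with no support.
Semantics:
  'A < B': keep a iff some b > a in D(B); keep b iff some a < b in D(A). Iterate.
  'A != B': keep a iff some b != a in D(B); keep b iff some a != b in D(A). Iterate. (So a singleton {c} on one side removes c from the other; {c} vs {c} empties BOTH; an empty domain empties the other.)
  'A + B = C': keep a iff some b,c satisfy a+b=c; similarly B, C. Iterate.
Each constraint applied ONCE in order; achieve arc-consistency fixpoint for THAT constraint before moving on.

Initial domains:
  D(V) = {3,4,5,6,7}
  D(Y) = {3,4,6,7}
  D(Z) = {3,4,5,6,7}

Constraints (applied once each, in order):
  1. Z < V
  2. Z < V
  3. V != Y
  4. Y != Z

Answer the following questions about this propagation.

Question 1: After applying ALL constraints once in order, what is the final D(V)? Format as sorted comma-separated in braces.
Answer: {4,5,6,7}

Derivation:
Constraint 1 (Z < V) on D(Z)={3,4,5,6,7} D(V)={3,4,5,6,7}: Z {3,4,5,6,7}->{3,4,5,6}; V {3,4,5,6,7}->{4,5,6,7}
Constraint 2 (Z < V) on D(Z)={3,4,5,6} D(V)={4,5,6,7}: no change
Constraint 3 (V != Y) on D(V)={4,5,6,7} D(Y)={3,4,6,7}: no change
Constraint 4 (Y != Z) on D(Y)={3,4,6,7} D(Z)={3,4,5,6}: no change
So after all 4 constraints: D(V) = {4,5,6,7}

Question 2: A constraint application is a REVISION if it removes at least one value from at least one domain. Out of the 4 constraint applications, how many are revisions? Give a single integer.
Constraint 1 (Z < V) on D(Z)={3,4,5,6,7} D(V)={3,4,5,6,7}: Z {3,4,5,6,7}->{3,4,5,6}; V {3,4,5,6,7}->{4,5,6,7} => REVISION
Constraint 2 (Z < V) on D(Z)={3,4,5,6} D(V)={4,5,6,7}: no change => not a revision
Constraint 3 (V != Y) on D(V)={4,5,6,7} D(Y)={3,4,6,7}: no change => not a revision
Constraint 4 (Y != Z) on D(Y)={3,4,6,7} D(Z)={3,4,5,6}: no change => not a revision
Total revisions = 1

Answer: 1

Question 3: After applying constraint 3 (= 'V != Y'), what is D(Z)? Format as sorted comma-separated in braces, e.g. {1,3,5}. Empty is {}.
Constraint 1 (Z < V) on D(Z)={3,4,5,6,7} D(V)={3,4,5,6,7}: Z {3,4,5,6,7}->{3,4,5,6}; V {3,4,5,6,7}->{4,5,6,7}
Constraint 2 (Z < V) on D(Z)={3,4,5,6} D(V)={4,5,6,7}: no change
Constraint 3 (V != Y) on D(V)={4,5,6,7} D(Y)={3,4,6,7}: no change
So after constraint 3: D(Z) = {3,4,5,6}

Answer: {3,4,5,6}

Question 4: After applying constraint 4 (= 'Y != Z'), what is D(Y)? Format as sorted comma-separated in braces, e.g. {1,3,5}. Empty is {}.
Answer: {3,4,6,7}

Derivation:
Constraint 1 (Z < V) on D(Z)={3,4,5,6,7} D(V)={3,4,5,6,7}: Z {3,4,5,6,7}->{3,4,5,6}; V {3,4,5,6,7}->{4,5,6,7}
Constraint 2 (Z < V) on D(Z)={3,4,5,6} D(V)={4,5,6,7}: no change
Constraint 3 (V != Y) on D(V)={4,5,6,7} D(Y)={3,4,6,7}: no change
Constraint 4 (Y != Z) on D(Y)={3,4,6,7} D(Z)={3,4,5,6}: no change
So after constraint 4: D(Y) = {3,4,6,7}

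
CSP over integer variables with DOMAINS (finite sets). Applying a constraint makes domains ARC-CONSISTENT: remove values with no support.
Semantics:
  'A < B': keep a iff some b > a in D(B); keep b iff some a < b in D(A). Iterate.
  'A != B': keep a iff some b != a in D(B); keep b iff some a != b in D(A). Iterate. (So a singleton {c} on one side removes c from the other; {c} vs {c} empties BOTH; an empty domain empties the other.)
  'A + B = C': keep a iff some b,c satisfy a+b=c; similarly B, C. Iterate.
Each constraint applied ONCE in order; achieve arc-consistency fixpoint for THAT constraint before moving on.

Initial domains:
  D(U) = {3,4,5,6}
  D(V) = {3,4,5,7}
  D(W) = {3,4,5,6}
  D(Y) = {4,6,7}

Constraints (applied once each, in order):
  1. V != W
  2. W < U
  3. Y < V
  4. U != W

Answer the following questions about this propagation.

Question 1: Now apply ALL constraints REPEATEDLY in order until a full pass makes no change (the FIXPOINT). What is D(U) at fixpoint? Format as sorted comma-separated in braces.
Answer: {4,5,6}

Derivation:
pass 0 (initial): D(U)={3,4,5,6}
pass 1: U {3,4,5,6}->{4,5,6}; V {3,4,5,7}->{5,7}; W {3,4,5,6}->{3,4,5}; Y {4,6,7}->{4,6}
pass 2: no change
Fixpoint after 2 passes: D(U) = {4,5,6}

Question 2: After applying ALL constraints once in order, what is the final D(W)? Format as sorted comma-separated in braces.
Constraint 1 (V != W) on D(V)={3,4,5,7} D(W)={3,4,5,6}: no change
Constraint 2 (W < U) on D(W)={3,4,5,6} D(U)={3,4,5,6}: W {3,4,5,6}->{3,4,5}; U {3,4,5,6}->{4,5,6}
Constraint 3 (Y < V) on D(Y)={4,6,7} D(V)={3,4,5,7}: Y {4,6,7}->{4,6}; V {3,4,5,7}->{5,7}
Constraint 4 (U != W) on D(U)={4,5,6} D(W)={3,4,5}: no change
So after all 4 constraints: D(W) = {3,4,5}

Answer: {3,4,5}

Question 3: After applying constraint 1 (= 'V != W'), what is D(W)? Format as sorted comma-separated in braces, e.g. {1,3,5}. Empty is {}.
Constraint 1 (V != W) on D(V)={3,4,5,7} D(W)={3,4,5,6}: no change
So after constraint 1: D(W) = {3,4,5,6}

Answer: {3,4,5,6}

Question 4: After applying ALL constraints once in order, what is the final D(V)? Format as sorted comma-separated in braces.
Answer: {5,7}

Derivation:
Constraint 1 (V != W) on D(V)={3,4,5,7} D(W)={3,4,5,6}: no change
Constraint 2 (W < U) on D(W)={3,4,5,6} D(U)={3,4,5,6}: W {3,4,5,6}->{3,4,5}; U {3,4,5,6}->{4,5,6}
Constraint 3 (Y < V) on D(Y)={4,6,7} D(V)={3,4,5,7}: Y {4,6,7}->{4,6}; V {3,4,5,7}->{5,7}
Constraint 4 (U != W) on D(U)={4,5,6} D(W)={3,4,5}: no change
So after all 4 constraints: D(V) = {5,7}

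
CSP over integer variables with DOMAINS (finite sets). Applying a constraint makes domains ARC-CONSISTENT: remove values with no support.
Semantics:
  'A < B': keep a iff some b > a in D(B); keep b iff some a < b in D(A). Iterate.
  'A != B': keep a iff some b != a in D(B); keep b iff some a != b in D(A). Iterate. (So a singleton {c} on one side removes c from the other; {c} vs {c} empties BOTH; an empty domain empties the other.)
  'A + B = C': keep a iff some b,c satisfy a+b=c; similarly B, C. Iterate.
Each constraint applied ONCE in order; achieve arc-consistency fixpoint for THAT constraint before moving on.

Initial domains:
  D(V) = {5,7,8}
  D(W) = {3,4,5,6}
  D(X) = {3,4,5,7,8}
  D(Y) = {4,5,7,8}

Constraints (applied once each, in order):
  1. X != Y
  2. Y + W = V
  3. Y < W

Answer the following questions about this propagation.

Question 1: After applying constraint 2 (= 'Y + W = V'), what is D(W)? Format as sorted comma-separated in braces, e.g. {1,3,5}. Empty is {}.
Answer: {3,4}

Derivation:
Constraint 1 (X != Y) on D(X)={3,4,5,7,8} D(Y)={4,5,7,8}: no change
Constraint 2 (Y + W = V) on D(Y)={4,5,7,8} D(W)={3,4,5,6} D(V)={5,7,8}: Y {4,5,7,8}->{4,5}; W {3,4,5,6}->{3,4}; V {5,7,8}->{7,8}
So after constraint 2: D(W) = {3,4}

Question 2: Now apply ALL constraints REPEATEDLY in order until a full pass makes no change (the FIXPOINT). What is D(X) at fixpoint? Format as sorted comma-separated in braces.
Answer: {}

Derivation:
pass 0 (initial): D(X)={3,4,5,7,8}
pass 1: V {5,7,8}->{7,8}; W {3,4,5,6}->{}; Y {4,5,7,8}->{}
pass 2: V {7,8}->{}; X {3,4,5,7,8}->{}
pass 3: no change
Fixpoint after 3 passes: D(X) = {}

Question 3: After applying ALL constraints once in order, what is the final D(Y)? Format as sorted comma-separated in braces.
Constraint 1 (X != Y) on D(X)={3,4,5,7,8} D(Y)={4,5,7,8}: no change
Constraint 2 (Y + W = V) on D(Y)={4,5,7,8} D(W)={3,4,5,6} D(V)={5,7,8}: Y {4,5,7,8}->{4,5}; W {3,4,5,6}->{3,4}; V {5,7,8}->{7,8}
Constraint 3 (Y < W) on D(Y)={4,5} D(W)={3,4}: Y {4,5}->{}; W {3,4}->{}
So after all 3 constraints: D(Y) = {}

Answer: {}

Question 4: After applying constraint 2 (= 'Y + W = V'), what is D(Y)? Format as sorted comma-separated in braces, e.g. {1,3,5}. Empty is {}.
Answer: {4,5}

Derivation:
Constraint 1 (X != Y) on D(X)={3,4,5,7,8} D(Y)={4,5,7,8}: no change
Constraint 2 (Y + W = V) on D(Y)={4,5,7,8} D(W)={3,4,5,6} D(V)={5,7,8}: Y {4,5,7,8}->{4,5}; W {3,4,5,6}->{3,4}; V {5,7,8}->{7,8}
So after constraint 2: D(Y) = {4,5}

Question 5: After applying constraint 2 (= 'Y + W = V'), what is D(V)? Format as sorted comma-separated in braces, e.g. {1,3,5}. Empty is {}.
Answer: {7,8}

Derivation:
Constraint 1 (X != Y) on D(X)={3,4,5,7,8} D(Y)={4,5,7,8}: no change
Constraint 2 (Y + W = V) on D(Y)={4,5,7,8} D(W)={3,4,5,6} D(V)={5,7,8}: Y {4,5,7,8}->{4,5}; W {3,4,5,6}->{3,4}; V {5,7,8}->{7,8}
So after constraint 2: D(V) = {7,8}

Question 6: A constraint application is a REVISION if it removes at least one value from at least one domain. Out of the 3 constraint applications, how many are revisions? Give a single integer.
Answer: 2

Derivation:
Constraint 1 (X != Y) on D(X)={3,4,5,7,8} D(Y)={4,5,7,8}: no change => not a revision
Constraint 2 (Y + W = V) on D(Y)={4,5,7,8} D(W)={3,4,5,6} D(V)={5,7,8}: Y {4,5,7,8}->{4,5}; W {3,4,5,6}->{3,4}; V {5,7,8}->{7,8} => REVISION
Constraint 3 (Y < W) on D(Y)={4,5} D(W)={3,4}: Y {4,5}->{}; W {3,4}->{} => REVISION
Total revisions = 2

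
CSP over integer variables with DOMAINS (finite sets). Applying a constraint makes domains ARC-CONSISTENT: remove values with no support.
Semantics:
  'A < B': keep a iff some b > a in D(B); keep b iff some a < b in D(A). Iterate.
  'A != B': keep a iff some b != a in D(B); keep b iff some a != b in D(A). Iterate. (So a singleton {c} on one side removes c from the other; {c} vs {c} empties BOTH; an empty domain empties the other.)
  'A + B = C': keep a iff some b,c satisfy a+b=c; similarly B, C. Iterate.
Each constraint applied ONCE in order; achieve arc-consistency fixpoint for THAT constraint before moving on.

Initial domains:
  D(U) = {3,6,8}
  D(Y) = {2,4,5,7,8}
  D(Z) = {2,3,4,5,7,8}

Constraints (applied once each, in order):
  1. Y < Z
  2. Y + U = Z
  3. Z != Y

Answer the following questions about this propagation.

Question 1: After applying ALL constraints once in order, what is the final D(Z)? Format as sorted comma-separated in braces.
Constraint 1 (Y < Z) on D(Y)={2,4,5,7,8} D(Z)={2,3,4,5,7,8}: Y {2,4,5,7,8}->{2,4,5,7}; Z {2,3,4,5,7,8}->{3,4,5,7,8}
Constraint 2 (Y + U = Z) on D(Y)={2,4,5,7} D(U)={3,6,8} D(Z)={3,4,5,7,8}: Y {2,4,5,7}->{2,4,5}; U {3,6,8}->{3,6}; Z {3,4,5,7,8}->{5,7,8}
Constraint 3 (Z != Y) on D(Z)={5,7,8} D(Y)={2,4,5}: no change
So after all 3 constraints: D(Z) = {5,7,8}

Answer: {5,7,8}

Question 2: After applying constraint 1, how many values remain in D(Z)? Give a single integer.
Answer: 5

Derivation:
Constraint 1 (Y < Z) on D(Y)={2,4,5,7,8} D(Z)={2,3,4,5,7,8}: Y {2,4,5,7,8}->{2,4,5,7}; Z {2,3,4,5,7,8}->{3,4,5,7,8}
So after constraint 1: D(Z)={3,4,5,7,8}, size = 5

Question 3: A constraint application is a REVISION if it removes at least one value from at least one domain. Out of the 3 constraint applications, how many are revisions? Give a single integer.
Constraint 1 (Y < Z) on D(Y)={2,4,5,7,8} D(Z)={2,3,4,5,7,8}: Y {2,4,5,7,8}->{2,4,5,7}; Z {2,3,4,5,7,8}->{3,4,5,7,8} => REVISION
Constraint 2 (Y + U = Z) on D(Y)={2,4,5,7} D(U)={3,6,8} D(Z)={3,4,5,7,8}: Y {2,4,5,7}->{2,4,5}; U {3,6,8}->{3,6}; Z {3,4,5,7,8}->{5,7,8} => REVISION
Constraint 3 (Z != Y) on D(Z)={5,7,8} D(Y)={2,4,5}: no change => not a revision
Total revisions = 2

Answer: 2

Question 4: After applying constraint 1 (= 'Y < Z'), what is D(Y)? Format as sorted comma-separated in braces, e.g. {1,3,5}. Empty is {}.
Answer: {2,4,5,7}

Derivation:
Constraint 1 (Y < Z) on D(Y)={2,4,5,7,8} D(Z)={2,3,4,5,7,8}: Y {2,4,5,7,8}->{2,4,5,7}; Z {2,3,4,5,7,8}->{3,4,5,7,8}
So after constraint 1: D(Y) = {2,4,5,7}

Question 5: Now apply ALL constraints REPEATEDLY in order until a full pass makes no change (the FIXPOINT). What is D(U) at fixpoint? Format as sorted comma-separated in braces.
Answer: {3,6}

Derivation:
pass 0 (initial): D(U)={3,6,8}
pass 1: U {3,6,8}->{3,6}; Y {2,4,5,7,8}->{2,4,5}; Z {2,3,4,5,7,8}->{5,7,8}
pass 2: no change
Fixpoint after 2 passes: D(U) = {3,6}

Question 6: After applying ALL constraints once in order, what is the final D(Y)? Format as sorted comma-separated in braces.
Constraint 1 (Y < Z) on D(Y)={2,4,5,7,8} D(Z)={2,3,4,5,7,8}: Y {2,4,5,7,8}->{2,4,5,7}; Z {2,3,4,5,7,8}->{3,4,5,7,8}
Constraint 2 (Y + U = Z) on D(Y)={2,4,5,7} D(U)={3,6,8} D(Z)={3,4,5,7,8}: Y {2,4,5,7}->{2,4,5}; U {3,6,8}->{3,6}; Z {3,4,5,7,8}->{5,7,8}
Constraint 3 (Z != Y) on D(Z)={5,7,8} D(Y)={2,4,5}: no change
So after all 3 constraints: D(Y) = {2,4,5}

Answer: {2,4,5}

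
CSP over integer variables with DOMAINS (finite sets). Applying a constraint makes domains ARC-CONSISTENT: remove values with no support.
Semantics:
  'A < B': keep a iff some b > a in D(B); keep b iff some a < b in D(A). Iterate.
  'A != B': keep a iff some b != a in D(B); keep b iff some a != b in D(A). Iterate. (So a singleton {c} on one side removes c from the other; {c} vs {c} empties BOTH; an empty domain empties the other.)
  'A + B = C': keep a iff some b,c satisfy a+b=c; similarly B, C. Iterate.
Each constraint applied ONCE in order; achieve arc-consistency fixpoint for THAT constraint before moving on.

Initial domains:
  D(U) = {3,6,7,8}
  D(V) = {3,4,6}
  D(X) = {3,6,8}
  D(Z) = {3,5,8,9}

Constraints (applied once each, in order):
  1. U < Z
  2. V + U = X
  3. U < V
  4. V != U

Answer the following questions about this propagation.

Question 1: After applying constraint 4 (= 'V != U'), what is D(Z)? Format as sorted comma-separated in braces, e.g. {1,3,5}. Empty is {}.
Answer: {5,8,9}

Derivation:
Constraint 1 (U < Z) on D(U)={3,6,7,8} D(Z)={3,5,8,9}: Z {3,5,8,9}->{5,8,9}
Constraint 2 (V + U = X) on D(V)={3,4,6} D(U)={3,6,7,8} D(X)={3,6,8}: V {3,4,6}->{3}; U {3,6,7,8}->{3}; X {3,6,8}->{6}
Constraint 3 (U < V) on D(U)={3} D(V)={3}: U {3}->{}; V {3}->{}
Constraint 4 (V != U) on D(V)={} D(U)={}: no change
So after constraint 4: D(Z) = {5,8,9}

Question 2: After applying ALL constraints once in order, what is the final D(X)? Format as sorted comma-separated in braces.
Answer: {6}

Derivation:
Constraint 1 (U < Z) on D(U)={3,6,7,8} D(Z)={3,5,8,9}: Z {3,5,8,9}->{5,8,9}
Constraint 2 (V + U = X) on D(V)={3,4,6} D(U)={3,6,7,8} D(X)={3,6,8}: V {3,4,6}->{3}; U {3,6,7,8}->{3}; X {3,6,8}->{6}
Constraint 3 (U < V) on D(U)={3} D(V)={3}: U {3}->{}; V {3}->{}
Constraint 4 (V != U) on D(V)={} D(U)={}: no change
So after all 4 constraints: D(X) = {6}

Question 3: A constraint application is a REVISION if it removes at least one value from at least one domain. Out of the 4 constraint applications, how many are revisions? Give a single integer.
Constraint 1 (U < Z) on D(U)={3,6,7,8} D(Z)={3,5,8,9}: Z {3,5,8,9}->{5,8,9} => REVISION
Constraint 2 (V + U = X) on D(V)={3,4,6} D(U)={3,6,7,8} D(X)={3,6,8}: V {3,4,6}->{3}; U {3,6,7,8}->{3}; X {3,6,8}->{6} => REVISION
Constraint 3 (U < V) on D(U)={3} D(V)={3}: U {3}->{}; V {3}->{} => REVISION
Constraint 4 (V != U) on D(V)={} D(U)={}: no change => not a revision
Total revisions = 3

Answer: 3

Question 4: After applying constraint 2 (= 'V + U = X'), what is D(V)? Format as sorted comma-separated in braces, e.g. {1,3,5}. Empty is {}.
Constraint 1 (U < Z) on D(U)={3,6,7,8} D(Z)={3,5,8,9}: Z {3,5,8,9}->{5,8,9}
Constraint 2 (V + U = X) on D(V)={3,4,6} D(U)={3,6,7,8} D(X)={3,6,8}: V {3,4,6}->{3}; U {3,6,7,8}->{3}; X {3,6,8}->{6}
So after constraint 2: D(V) = {3}

Answer: {3}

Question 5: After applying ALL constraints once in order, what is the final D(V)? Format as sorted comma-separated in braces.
Answer: {}

Derivation:
Constraint 1 (U < Z) on D(U)={3,6,7,8} D(Z)={3,5,8,9}: Z {3,5,8,9}->{5,8,9}
Constraint 2 (V + U = X) on D(V)={3,4,6} D(U)={3,6,7,8} D(X)={3,6,8}: V {3,4,6}->{3}; U {3,6,7,8}->{3}; X {3,6,8}->{6}
Constraint 3 (U < V) on D(U)={3} D(V)={3}: U {3}->{}; V {3}->{}
Constraint 4 (V != U) on D(V)={} D(U)={}: no change
So after all 4 constraints: D(V) = {}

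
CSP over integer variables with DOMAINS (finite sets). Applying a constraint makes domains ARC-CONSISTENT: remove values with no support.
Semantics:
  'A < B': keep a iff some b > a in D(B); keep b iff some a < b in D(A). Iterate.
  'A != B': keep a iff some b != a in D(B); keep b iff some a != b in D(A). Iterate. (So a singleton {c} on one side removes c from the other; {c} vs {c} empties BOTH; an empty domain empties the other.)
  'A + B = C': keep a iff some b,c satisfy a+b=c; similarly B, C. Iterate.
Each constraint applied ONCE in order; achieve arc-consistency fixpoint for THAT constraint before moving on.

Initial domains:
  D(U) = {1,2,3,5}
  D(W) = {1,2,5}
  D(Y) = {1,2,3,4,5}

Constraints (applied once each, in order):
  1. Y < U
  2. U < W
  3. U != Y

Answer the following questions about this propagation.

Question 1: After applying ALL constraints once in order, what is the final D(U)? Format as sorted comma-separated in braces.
Constraint 1 (Y < U) on D(Y)={1,2,3,4,5} D(U)={1,2,3,5}: Y {1,2,3,4,5}->{1,2,3,4}; U {1,2,3,5}->{2,3,5}
Constraint 2 (U < W) on D(U)={2,3,5} D(W)={1,2,5}: U {2,3,5}->{2,3}; W {1,2,5}->{5}
Constraint 3 (U != Y) on D(U)={2,3} D(Y)={1,2,3,4}: no change
So after all 3 constraints: D(U) = {2,3}

Answer: {2,3}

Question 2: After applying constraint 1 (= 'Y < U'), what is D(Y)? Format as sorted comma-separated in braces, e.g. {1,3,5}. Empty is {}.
Constraint 1 (Y < U) on D(Y)={1,2,3,4,5} D(U)={1,2,3,5}: Y {1,2,3,4,5}->{1,2,3,4}; U {1,2,3,5}->{2,3,5}
So after constraint 1: D(Y) = {1,2,3,4}

Answer: {1,2,3,4}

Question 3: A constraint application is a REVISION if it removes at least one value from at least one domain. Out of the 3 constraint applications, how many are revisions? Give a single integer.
Answer: 2

Derivation:
Constraint 1 (Y < U) on D(Y)={1,2,3,4,5} D(U)={1,2,3,5}: Y {1,2,3,4,5}->{1,2,3,4}; U {1,2,3,5}->{2,3,5} => REVISION
Constraint 2 (U < W) on D(U)={2,3,5} D(W)={1,2,5}: U {2,3,5}->{2,3}; W {1,2,5}->{5} => REVISION
Constraint 3 (U != Y) on D(U)={2,3} D(Y)={1,2,3,4}: no change => not a revision
Total revisions = 2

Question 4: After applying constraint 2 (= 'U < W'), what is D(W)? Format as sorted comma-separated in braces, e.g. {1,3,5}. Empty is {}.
Answer: {5}

Derivation:
Constraint 1 (Y < U) on D(Y)={1,2,3,4,5} D(U)={1,2,3,5}: Y {1,2,3,4,5}->{1,2,3,4}; U {1,2,3,5}->{2,3,5}
Constraint 2 (U < W) on D(U)={2,3,5} D(W)={1,2,5}: U {2,3,5}->{2,3}; W {1,2,5}->{5}
So after constraint 2: D(W) = {5}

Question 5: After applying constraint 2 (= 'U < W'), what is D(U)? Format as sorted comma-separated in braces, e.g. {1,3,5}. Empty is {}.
Answer: {2,3}

Derivation:
Constraint 1 (Y < U) on D(Y)={1,2,3,4,5} D(U)={1,2,3,5}: Y {1,2,3,4,5}->{1,2,3,4}; U {1,2,3,5}->{2,3,5}
Constraint 2 (U < W) on D(U)={2,3,5} D(W)={1,2,5}: U {2,3,5}->{2,3}; W {1,2,5}->{5}
So after constraint 2: D(U) = {2,3}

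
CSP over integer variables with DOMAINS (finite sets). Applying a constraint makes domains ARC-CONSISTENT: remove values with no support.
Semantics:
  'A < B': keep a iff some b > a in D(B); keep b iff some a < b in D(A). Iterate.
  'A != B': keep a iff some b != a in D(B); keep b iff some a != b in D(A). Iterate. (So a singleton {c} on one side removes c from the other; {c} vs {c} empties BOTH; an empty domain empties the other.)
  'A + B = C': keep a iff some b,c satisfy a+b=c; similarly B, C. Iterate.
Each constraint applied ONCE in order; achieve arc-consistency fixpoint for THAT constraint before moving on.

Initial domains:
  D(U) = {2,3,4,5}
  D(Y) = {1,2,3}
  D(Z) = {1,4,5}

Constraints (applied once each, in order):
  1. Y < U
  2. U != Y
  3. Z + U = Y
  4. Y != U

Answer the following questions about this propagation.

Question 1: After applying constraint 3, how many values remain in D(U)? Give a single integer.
Constraint 1 (Y < U) on D(Y)={1,2,3} D(U)={2,3,4,5}: no change
Constraint 2 (U != Y) on D(U)={2,3,4,5} D(Y)={1,2,3}: no change
Constraint 3 (Z + U = Y) on D(Z)={1,4,5} D(U)={2,3,4,5} D(Y)={1,2,3}: Z {1,4,5}->{1}; U {2,3,4,5}->{2}; Y {1,2,3}->{3}
So after constraint 3: D(U)={2}, size = 1

Answer: 1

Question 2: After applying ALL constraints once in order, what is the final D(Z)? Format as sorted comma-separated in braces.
Constraint 1 (Y < U) on D(Y)={1,2,3} D(U)={2,3,4,5}: no change
Constraint 2 (U != Y) on D(U)={2,3,4,5} D(Y)={1,2,3}: no change
Constraint 3 (Z + U = Y) on D(Z)={1,4,5} D(U)={2,3,4,5} D(Y)={1,2,3}: Z {1,4,5}->{1}; U {2,3,4,5}->{2}; Y {1,2,3}->{3}
Constraint 4 (Y != U) on D(Y)={3} D(U)={2}: no change
So after all 4 constraints: D(Z) = {1}

Answer: {1}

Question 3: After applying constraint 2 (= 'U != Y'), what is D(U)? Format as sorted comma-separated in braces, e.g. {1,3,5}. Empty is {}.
Constraint 1 (Y < U) on D(Y)={1,2,3} D(U)={2,3,4,5}: no change
Constraint 2 (U != Y) on D(U)={2,3,4,5} D(Y)={1,2,3}: no change
So after constraint 2: D(U) = {2,3,4,5}

Answer: {2,3,4,5}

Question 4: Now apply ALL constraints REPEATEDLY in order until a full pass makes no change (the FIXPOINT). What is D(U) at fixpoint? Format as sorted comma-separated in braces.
Answer: {}

Derivation:
pass 0 (initial): D(U)={2,3,4,5}
pass 1: U {2,3,4,5}->{2}; Y {1,2,3}->{3}; Z {1,4,5}->{1}
pass 2: U {2}->{}; Y {3}->{}; Z {1}->{}
pass 3: no change
Fixpoint after 3 passes: D(U) = {}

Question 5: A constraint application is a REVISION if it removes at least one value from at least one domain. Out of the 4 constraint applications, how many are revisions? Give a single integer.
Answer: 1

Derivation:
Constraint 1 (Y < U) on D(Y)={1,2,3} D(U)={2,3,4,5}: no change => not a revision
Constraint 2 (U != Y) on D(U)={2,3,4,5} D(Y)={1,2,3}: no change => not a revision
Constraint 3 (Z + U = Y) on D(Z)={1,4,5} D(U)={2,3,4,5} D(Y)={1,2,3}: Z {1,4,5}->{1}; U {2,3,4,5}->{2}; Y {1,2,3}->{3} => REVISION
Constraint 4 (Y != U) on D(Y)={3} D(U)={2}: no change => not a revision
Total revisions = 1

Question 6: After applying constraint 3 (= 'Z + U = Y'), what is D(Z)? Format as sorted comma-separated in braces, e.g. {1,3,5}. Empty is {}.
Answer: {1}

Derivation:
Constraint 1 (Y < U) on D(Y)={1,2,3} D(U)={2,3,4,5}: no change
Constraint 2 (U != Y) on D(U)={2,3,4,5} D(Y)={1,2,3}: no change
Constraint 3 (Z + U = Y) on D(Z)={1,4,5} D(U)={2,3,4,5} D(Y)={1,2,3}: Z {1,4,5}->{1}; U {2,3,4,5}->{2}; Y {1,2,3}->{3}
So after constraint 3: D(Z) = {1}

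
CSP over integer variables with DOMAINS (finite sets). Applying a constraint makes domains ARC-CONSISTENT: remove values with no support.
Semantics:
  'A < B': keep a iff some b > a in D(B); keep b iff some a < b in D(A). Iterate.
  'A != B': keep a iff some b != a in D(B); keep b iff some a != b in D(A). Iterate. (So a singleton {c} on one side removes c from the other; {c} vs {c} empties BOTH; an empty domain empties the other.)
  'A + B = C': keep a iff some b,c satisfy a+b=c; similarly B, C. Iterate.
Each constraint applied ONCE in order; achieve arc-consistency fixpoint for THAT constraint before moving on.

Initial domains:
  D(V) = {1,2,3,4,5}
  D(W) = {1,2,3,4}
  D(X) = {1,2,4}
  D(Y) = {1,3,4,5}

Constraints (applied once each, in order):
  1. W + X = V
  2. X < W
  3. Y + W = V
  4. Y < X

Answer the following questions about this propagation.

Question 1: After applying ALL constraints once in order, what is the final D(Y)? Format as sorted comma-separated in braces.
Answer: {1}

Derivation:
Constraint 1 (W + X = V) on D(W)={1,2,3,4} D(X)={1,2,4} D(V)={1,2,3,4,5}: V {1,2,3,4,5}->{2,3,4,5}
Constraint 2 (X < W) on D(X)={1,2,4} D(W)={1,2,3,4}: X {1,2,4}->{1,2}; W {1,2,3,4}->{2,3,4}
Constraint 3 (Y + W = V) on D(Y)={1,3,4,5} D(W)={2,3,4} D(V)={2,3,4,5}: Y {1,3,4,5}->{1,3}; V {2,3,4,5}->{3,4,5}
Constraint 4 (Y < X) on D(Y)={1,3} D(X)={1,2}: Y {1,3}->{1}; X {1,2}->{2}
So after all 4 constraints: D(Y) = {1}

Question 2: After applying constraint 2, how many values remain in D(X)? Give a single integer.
Constraint 1 (W + X = V) on D(W)={1,2,3,4} D(X)={1,2,4} D(V)={1,2,3,4,5}: V {1,2,3,4,5}->{2,3,4,5}
Constraint 2 (X < W) on D(X)={1,2,4} D(W)={1,2,3,4}: X {1,2,4}->{1,2}; W {1,2,3,4}->{2,3,4}
So after constraint 2: D(X)={1,2}, size = 2

Answer: 2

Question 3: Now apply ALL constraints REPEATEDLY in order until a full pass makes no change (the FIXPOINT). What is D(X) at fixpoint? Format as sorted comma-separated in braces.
pass 0 (initial): D(X)={1,2,4}
pass 1: V {1,2,3,4,5}->{3,4,5}; W {1,2,3,4}->{2,3,4}; X {1,2,4}->{2}; Y {1,3,4,5}->{1}
pass 2: V {3,4,5}->{4}; W {2,3,4}->{3}
pass 3: V {4}->{}; W {3}->{}; X {2}->{}; Y {1}->{}
pass 4: no change
Fixpoint after 4 passes: D(X) = {}

Answer: {}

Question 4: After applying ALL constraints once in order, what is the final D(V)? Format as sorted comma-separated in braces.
Answer: {3,4,5}

Derivation:
Constraint 1 (W + X = V) on D(W)={1,2,3,4} D(X)={1,2,4} D(V)={1,2,3,4,5}: V {1,2,3,4,5}->{2,3,4,5}
Constraint 2 (X < W) on D(X)={1,2,4} D(W)={1,2,3,4}: X {1,2,4}->{1,2}; W {1,2,3,4}->{2,3,4}
Constraint 3 (Y + W = V) on D(Y)={1,3,4,5} D(W)={2,3,4} D(V)={2,3,4,5}: Y {1,3,4,5}->{1,3}; V {2,3,4,5}->{3,4,5}
Constraint 4 (Y < X) on D(Y)={1,3} D(X)={1,2}: Y {1,3}->{1}; X {1,2}->{2}
So after all 4 constraints: D(V) = {3,4,5}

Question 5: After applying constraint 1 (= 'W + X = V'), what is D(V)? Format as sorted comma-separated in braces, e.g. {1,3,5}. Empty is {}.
Constraint 1 (W + X = V) on D(W)={1,2,3,4} D(X)={1,2,4} D(V)={1,2,3,4,5}: V {1,2,3,4,5}->{2,3,4,5}
So after constraint 1: D(V) = {2,3,4,5}

Answer: {2,3,4,5}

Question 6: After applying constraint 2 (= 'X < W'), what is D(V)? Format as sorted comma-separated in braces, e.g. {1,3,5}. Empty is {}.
Constraint 1 (W + X = V) on D(W)={1,2,3,4} D(X)={1,2,4} D(V)={1,2,3,4,5}: V {1,2,3,4,5}->{2,3,4,5}
Constraint 2 (X < W) on D(X)={1,2,4} D(W)={1,2,3,4}: X {1,2,4}->{1,2}; W {1,2,3,4}->{2,3,4}
So after constraint 2: D(V) = {2,3,4,5}

Answer: {2,3,4,5}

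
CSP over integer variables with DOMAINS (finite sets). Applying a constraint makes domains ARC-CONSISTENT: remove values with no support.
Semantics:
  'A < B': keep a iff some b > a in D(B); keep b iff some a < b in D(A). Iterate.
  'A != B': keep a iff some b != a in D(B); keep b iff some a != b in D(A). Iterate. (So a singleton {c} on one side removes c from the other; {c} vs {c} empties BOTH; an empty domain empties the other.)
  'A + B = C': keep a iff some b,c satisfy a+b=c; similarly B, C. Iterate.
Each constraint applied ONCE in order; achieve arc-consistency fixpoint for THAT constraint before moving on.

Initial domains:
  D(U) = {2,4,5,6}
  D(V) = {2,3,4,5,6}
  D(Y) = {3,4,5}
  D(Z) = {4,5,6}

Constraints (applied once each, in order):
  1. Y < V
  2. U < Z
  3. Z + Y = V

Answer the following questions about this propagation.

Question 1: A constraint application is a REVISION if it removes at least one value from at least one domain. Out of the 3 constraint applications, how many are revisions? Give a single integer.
Constraint 1 (Y < V) on D(Y)={3,4,5} D(V)={2,3,4,5,6}: V {2,3,4,5,6}->{4,5,6} => REVISION
Constraint 2 (U < Z) on D(U)={2,4,5,6} D(Z)={4,5,6}: U {2,4,5,6}->{2,4,5} => REVISION
Constraint 3 (Z + Y = V) on D(Z)={4,5,6} D(Y)={3,4,5} D(V)={4,5,6}: Z {4,5,6}->{}; Y {3,4,5}->{}; V {4,5,6}->{} => REVISION
Total revisions = 3

Answer: 3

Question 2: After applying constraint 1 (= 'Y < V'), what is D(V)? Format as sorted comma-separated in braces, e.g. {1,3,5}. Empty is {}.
Constraint 1 (Y < V) on D(Y)={3,4,5} D(V)={2,3,4,5,6}: V {2,3,4,5,6}->{4,5,6}
So after constraint 1: D(V) = {4,5,6}

Answer: {4,5,6}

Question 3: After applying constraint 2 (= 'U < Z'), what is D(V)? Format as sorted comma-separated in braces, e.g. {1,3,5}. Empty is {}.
Constraint 1 (Y < V) on D(Y)={3,4,5} D(V)={2,3,4,5,6}: V {2,3,4,5,6}->{4,5,6}
Constraint 2 (U < Z) on D(U)={2,4,5,6} D(Z)={4,5,6}: U {2,4,5,6}->{2,4,5}
So after constraint 2: D(V) = {4,5,6}

Answer: {4,5,6}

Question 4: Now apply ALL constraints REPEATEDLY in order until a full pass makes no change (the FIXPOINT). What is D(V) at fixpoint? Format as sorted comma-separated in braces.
pass 0 (initial): D(V)={2,3,4,5,6}
pass 1: U {2,4,5,6}->{2,4,5}; V {2,3,4,5,6}->{}; Y {3,4,5}->{}; Z {4,5,6}->{}
pass 2: U {2,4,5}->{}
pass 3: no change
Fixpoint after 3 passes: D(V) = {}

Answer: {}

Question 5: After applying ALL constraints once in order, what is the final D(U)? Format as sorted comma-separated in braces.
Constraint 1 (Y < V) on D(Y)={3,4,5} D(V)={2,3,4,5,6}: V {2,3,4,5,6}->{4,5,6}
Constraint 2 (U < Z) on D(U)={2,4,5,6} D(Z)={4,5,6}: U {2,4,5,6}->{2,4,5}
Constraint 3 (Z + Y = V) on D(Z)={4,5,6} D(Y)={3,4,5} D(V)={4,5,6}: Z {4,5,6}->{}; Y {3,4,5}->{}; V {4,5,6}->{}
So after all 3 constraints: D(U) = {2,4,5}

Answer: {2,4,5}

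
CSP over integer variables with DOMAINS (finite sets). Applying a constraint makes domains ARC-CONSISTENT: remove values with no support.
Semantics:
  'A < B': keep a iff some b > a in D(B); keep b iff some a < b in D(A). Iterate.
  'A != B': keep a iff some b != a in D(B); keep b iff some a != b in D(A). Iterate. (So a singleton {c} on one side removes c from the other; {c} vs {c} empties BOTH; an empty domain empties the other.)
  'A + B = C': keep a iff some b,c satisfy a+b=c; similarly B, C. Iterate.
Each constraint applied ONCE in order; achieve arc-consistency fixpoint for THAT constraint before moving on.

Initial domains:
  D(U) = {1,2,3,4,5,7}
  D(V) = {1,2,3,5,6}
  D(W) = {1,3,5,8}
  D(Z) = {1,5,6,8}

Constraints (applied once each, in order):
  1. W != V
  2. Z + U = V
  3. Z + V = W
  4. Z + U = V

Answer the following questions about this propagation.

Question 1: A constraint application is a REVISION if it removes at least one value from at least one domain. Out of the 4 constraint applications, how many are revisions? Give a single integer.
Answer: 3

Derivation:
Constraint 1 (W != V) on D(W)={1,3,5,8} D(V)={1,2,3,5,6}: no change => not a revision
Constraint 2 (Z + U = V) on D(Z)={1,5,6,8} D(U)={1,2,3,4,5,7} D(V)={1,2,3,5,6}: Z {1,5,6,8}->{1,5}; U {1,2,3,4,5,7}->{1,2,4,5}; V {1,2,3,5,6}->{2,3,5,6} => REVISION
Constraint 3 (Z + V = W) on D(Z)={1,5} D(V)={2,3,5,6} D(W)={1,3,5,8}: V {2,3,5,6}->{2,3}; W {1,3,5,8}->{3,8} => REVISION
Constraint 4 (Z + U = V) on D(Z)={1,5} D(U)={1,2,4,5} D(V)={2,3}: Z {1,5}->{1}; U {1,2,4,5}->{1,2} => REVISION
Total revisions = 3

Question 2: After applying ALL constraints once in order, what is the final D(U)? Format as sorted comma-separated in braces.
Answer: {1,2}

Derivation:
Constraint 1 (W != V) on D(W)={1,3,5,8} D(V)={1,2,3,5,6}: no change
Constraint 2 (Z + U = V) on D(Z)={1,5,6,8} D(U)={1,2,3,4,5,7} D(V)={1,2,3,5,6}: Z {1,5,6,8}->{1,5}; U {1,2,3,4,5,7}->{1,2,4,5}; V {1,2,3,5,6}->{2,3,5,6}
Constraint 3 (Z + V = W) on D(Z)={1,5} D(V)={2,3,5,6} D(W)={1,3,5,8}: V {2,3,5,6}->{2,3}; W {1,3,5,8}->{3,8}
Constraint 4 (Z + U = V) on D(Z)={1,5} D(U)={1,2,4,5} D(V)={2,3}: Z {1,5}->{1}; U {1,2,4,5}->{1,2}
So after all 4 constraints: D(U) = {1,2}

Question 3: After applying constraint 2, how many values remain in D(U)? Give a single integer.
Answer: 4

Derivation:
Constraint 1 (W != V) on D(W)={1,3,5,8} D(V)={1,2,3,5,6}: no change
Constraint 2 (Z + U = V) on D(Z)={1,5,6,8} D(U)={1,2,3,4,5,7} D(V)={1,2,3,5,6}: Z {1,5,6,8}->{1,5}; U {1,2,3,4,5,7}->{1,2,4,5}; V {1,2,3,5,6}->{2,3,5,6}
So after constraint 2: D(U)={1,2,4,5}, size = 4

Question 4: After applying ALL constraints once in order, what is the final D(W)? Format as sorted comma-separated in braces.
Answer: {3,8}

Derivation:
Constraint 1 (W != V) on D(W)={1,3,5,8} D(V)={1,2,3,5,6}: no change
Constraint 2 (Z + U = V) on D(Z)={1,5,6,8} D(U)={1,2,3,4,5,7} D(V)={1,2,3,5,6}: Z {1,5,6,8}->{1,5}; U {1,2,3,4,5,7}->{1,2,4,5}; V {1,2,3,5,6}->{2,3,5,6}
Constraint 3 (Z + V = W) on D(Z)={1,5} D(V)={2,3,5,6} D(W)={1,3,5,8}: V {2,3,5,6}->{2,3}; W {1,3,5,8}->{3,8}
Constraint 4 (Z + U = V) on D(Z)={1,5} D(U)={1,2,4,5} D(V)={2,3}: Z {1,5}->{1}; U {1,2,4,5}->{1,2}
So after all 4 constraints: D(W) = {3,8}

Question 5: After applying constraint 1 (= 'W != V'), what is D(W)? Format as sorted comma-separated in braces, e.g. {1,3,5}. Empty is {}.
Answer: {1,3,5,8}

Derivation:
Constraint 1 (W != V) on D(W)={1,3,5,8} D(V)={1,2,3,5,6}: no change
So after constraint 1: D(W) = {1,3,5,8}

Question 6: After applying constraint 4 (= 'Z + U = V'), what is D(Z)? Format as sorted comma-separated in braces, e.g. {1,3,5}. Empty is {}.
Answer: {1}

Derivation:
Constraint 1 (W != V) on D(W)={1,3,5,8} D(V)={1,2,3,5,6}: no change
Constraint 2 (Z + U = V) on D(Z)={1,5,6,8} D(U)={1,2,3,4,5,7} D(V)={1,2,3,5,6}: Z {1,5,6,8}->{1,5}; U {1,2,3,4,5,7}->{1,2,4,5}; V {1,2,3,5,6}->{2,3,5,6}
Constraint 3 (Z + V = W) on D(Z)={1,5} D(V)={2,3,5,6} D(W)={1,3,5,8}: V {2,3,5,6}->{2,3}; W {1,3,5,8}->{3,8}
Constraint 4 (Z + U = V) on D(Z)={1,5} D(U)={1,2,4,5} D(V)={2,3}: Z {1,5}->{1}; U {1,2,4,5}->{1,2}
So after constraint 4: D(Z) = {1}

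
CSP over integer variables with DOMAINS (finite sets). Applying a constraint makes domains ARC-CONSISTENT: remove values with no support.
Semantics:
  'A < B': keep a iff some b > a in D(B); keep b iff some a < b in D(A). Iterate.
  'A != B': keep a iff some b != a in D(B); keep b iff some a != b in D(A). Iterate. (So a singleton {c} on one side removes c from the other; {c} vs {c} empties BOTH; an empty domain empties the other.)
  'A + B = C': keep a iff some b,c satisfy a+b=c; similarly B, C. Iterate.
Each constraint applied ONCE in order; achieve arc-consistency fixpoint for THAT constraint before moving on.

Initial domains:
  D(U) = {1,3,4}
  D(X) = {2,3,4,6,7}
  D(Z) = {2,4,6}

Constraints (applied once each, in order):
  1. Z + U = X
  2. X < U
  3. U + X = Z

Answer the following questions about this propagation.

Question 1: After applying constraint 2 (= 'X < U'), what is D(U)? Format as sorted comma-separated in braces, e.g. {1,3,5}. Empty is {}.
Answer: {4}

Derivation:
Constraint 1 (Z + U = X) on D(Z)={2,4,6} D(U)={1,3,4} D(X)={2,3,4,6,7}: X {2,3,4,6,7}->{3,6,7}
Constraint 2 (X < U) on D(X)={3,6,7} D(U)={1,3,4}: X {3,6,7}->{3}; U {1,3,4}->{4}
So after constraint 2: D(U) = {4}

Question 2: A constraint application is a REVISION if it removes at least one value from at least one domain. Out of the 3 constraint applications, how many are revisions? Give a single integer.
Answer: 3

Derivation:
Constraint 1 (Z + U = X) on D(Z)={2,4,6} D(U)={1,3,4} D(X)={2,3,4,6,7}: X {2,3,4,6,7}->{3,6,7} => REVISION
Constraint 2 (X < U) on D(X)={3,6,7} D(U)={1,3,4}: X {3,6,7}->{3}; U {1,3,4}->{4} => REVISION
Constraint 3 (U + X = Z) on D(U)={4} D(X)={3} D(Z)={2,4,6}: U {4}->{}; X {3}->{}; Z {2,4,6}->{} => REVISION
Total revisions = 3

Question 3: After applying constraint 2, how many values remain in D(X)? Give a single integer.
Answer: 1

Derivation:
Constraint 1 (Z + U = X) on D(Z)={2,4,6} D(U)={1,3,4} D(X)={2,3,4,6,7}: X {2,3,4,6,7}->{3,6,7}
Constraint 2 (X < U) on D(X)={3,6,7} D(U)={1,3,4}: X {3,6,7}->{3}; U {1,3,4}->{4}
So after constraint 2: D(X)={3}, size = 1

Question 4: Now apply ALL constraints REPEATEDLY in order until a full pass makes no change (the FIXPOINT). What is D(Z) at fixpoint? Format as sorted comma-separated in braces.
pass 0 (initial): D(Z)={2,4,6}
pass 1: U {1,3,4}->{}; X {2,3,4,6,7}->{}; Z {2,4,6}->{}
pass 2: no change
Fixpoint after 2 passes: D(Z) = {}

Answer: {}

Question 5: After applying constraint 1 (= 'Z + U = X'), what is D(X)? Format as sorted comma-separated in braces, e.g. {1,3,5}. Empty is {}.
Answer: {3,6,7}

Derivation:
Constraint 1 (Z + U = X) on D(Z)={2,4,6} D(U)={1,3,4} D(X)={2,3,4,6,7}: X {2,3,4,6,7}->{3,6,7}
So after constraint 1: D(X) = {3,6,7}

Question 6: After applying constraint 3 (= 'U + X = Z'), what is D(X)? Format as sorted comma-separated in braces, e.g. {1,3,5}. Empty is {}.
Constraint 1 (Z + U = X) on D(Z)={2,4,6} D(U)={1,3,4} D(X)={2,3,4,6,7}: X {2,3,4,6,7}->{3,6,7}
Constraint 2 (X < U) on D(X)={3,6,7} D(U)={1,3,4}: X {3,6,7}->{3}; U {1,3,4}->{4}
Constraint 3 (U + X = Z) on D(U)={4} D(X)={3} D(Z)={2,4,6}: U {4}->{}; X {3}->{}; Z {2,4,6}->{}
So after constraint 3: D(X) = {}

Answer: {}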